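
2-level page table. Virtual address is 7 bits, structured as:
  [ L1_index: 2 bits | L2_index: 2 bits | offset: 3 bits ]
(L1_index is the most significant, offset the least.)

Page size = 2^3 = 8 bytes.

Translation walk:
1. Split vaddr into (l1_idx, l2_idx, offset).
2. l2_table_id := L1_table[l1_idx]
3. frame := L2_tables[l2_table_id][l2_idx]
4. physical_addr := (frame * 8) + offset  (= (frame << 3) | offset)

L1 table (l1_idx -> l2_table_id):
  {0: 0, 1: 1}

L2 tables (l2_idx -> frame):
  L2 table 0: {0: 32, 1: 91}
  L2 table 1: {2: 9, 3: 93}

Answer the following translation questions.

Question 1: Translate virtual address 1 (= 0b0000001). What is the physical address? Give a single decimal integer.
Answer: 257

Derivation:
vaddr = 1 = 0b0000001
Split: l1_idx=0, l2_idx=0, offset=1
L1[0] = 0
L2[0][0] = 32
paddr = 32 * 8 + 1 = 257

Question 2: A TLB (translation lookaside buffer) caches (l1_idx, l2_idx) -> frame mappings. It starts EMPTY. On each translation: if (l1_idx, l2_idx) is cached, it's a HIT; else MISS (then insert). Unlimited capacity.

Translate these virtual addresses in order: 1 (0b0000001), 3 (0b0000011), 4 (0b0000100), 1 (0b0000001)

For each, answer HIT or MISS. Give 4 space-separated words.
Answer: MISS HIT HIT HIT

Derivation:
vaddr=1: (0,0) not in TLB -> MISS, insert
vaddr=3: (0,0) in TLB -> HIT
vaddr=4: (0,0) in TLB -> HIT
vaddr=1: (0,0) in TLB -> HIT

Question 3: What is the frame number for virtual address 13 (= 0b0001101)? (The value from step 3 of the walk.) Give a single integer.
vaddr = 13: l1_idx=0, l2_idx=1
L1[0] = 0; L2[0][1] = 91

Answer: 91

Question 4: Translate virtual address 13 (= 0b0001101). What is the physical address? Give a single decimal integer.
Answer: 733

Derivation:
vaddr = 13 = 0b0001101
Split: l1_idx=0, l2_idx=1, offset=5
L1[0] = 0
L2[0][1] = 91
paddr = 91 * 8 + 5 = 733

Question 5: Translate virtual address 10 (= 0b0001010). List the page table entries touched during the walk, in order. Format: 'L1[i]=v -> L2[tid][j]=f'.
Answer: L1[0]=0 -> L2[0][1]=91

Derivation:
vaddr = 10 = 0b0001010
Split: l1_idx=0, l2_idx=1, offset=2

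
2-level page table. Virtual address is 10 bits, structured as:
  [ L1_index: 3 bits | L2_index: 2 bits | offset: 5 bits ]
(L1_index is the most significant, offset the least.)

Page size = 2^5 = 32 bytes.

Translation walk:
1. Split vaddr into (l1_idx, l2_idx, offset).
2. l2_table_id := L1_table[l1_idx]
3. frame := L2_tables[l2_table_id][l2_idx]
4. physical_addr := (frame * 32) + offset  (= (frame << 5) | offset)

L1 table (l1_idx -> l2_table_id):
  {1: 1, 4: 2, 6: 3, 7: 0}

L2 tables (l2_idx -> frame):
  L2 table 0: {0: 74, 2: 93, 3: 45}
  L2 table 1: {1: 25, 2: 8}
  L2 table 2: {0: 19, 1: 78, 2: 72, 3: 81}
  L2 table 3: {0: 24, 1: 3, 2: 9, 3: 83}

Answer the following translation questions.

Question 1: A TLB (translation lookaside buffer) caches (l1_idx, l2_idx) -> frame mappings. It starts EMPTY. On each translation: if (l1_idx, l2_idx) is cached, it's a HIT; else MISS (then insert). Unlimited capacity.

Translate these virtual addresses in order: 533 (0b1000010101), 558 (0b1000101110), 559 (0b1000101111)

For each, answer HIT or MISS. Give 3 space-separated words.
Answer: MISS MISS HIT

Derivation:
vaddr=533: (4,0) not in TLB -> MISS, insert
vaddr=558: (4,1) not in TLB -> MISS, insert
vaddr=559: (4,1) in TLB -> HIT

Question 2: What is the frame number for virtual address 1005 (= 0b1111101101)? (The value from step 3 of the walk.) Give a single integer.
Answer: 45

Derivation:
vaddr = 1005: l1_idx=7, l2_idx=3
L1[7] = 0; L2[0][3] = 45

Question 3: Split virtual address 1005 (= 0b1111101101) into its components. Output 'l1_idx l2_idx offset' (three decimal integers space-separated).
Answer: 7 3 13

Derivation:
vaddr = 1005 = 0b1111101101
  top 3 bits -> l1_idx = 7
  next 2 bits -> l2_idx = 3
  bottom 5 bits -> offset = 13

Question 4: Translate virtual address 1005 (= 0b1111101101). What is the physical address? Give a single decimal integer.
vaddr = 1005 = 0b1111101101
Split: l1_idx=7, l2_idx=3, offset=13
L1[7] = 0
L2[0][3] = 45
paddr = 45 * 32 + 13 = 1453

Answer: 1453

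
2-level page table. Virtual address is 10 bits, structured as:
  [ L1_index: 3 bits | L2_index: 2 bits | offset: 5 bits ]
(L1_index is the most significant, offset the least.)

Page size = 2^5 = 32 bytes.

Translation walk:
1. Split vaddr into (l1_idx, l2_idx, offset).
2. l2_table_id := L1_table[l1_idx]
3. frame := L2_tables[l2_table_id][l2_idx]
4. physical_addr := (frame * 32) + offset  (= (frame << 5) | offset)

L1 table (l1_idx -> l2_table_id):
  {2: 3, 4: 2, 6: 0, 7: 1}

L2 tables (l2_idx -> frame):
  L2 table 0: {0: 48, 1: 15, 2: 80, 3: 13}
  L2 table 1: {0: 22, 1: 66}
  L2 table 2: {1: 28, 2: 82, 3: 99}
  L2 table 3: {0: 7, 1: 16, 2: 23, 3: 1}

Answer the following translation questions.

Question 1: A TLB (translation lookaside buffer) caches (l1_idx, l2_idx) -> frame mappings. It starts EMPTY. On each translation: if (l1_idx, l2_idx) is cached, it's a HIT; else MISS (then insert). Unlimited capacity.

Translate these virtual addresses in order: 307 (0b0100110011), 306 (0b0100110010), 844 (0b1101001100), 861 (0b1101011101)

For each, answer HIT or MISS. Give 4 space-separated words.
Answer: MISS HIT MISS HIT

Derivation:
vaddr=307: (2,1) not in TLB -> MISS, insert
vaddr=306: (2,1) in TLB -> HIT
vaddr=844: (6,2) not in TLB -> MISS, insert
vaddr=861: (6,2) in TLB -> HIT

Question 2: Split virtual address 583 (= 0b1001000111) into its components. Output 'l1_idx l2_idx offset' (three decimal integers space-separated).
vaddr = 583 = 0b1001000111
  top 3 bits -> l1_idx = 4
  next 2 bits -> l2_idx = 2
  bottom 5 bits -> offset = 7

Answer: 4 2 7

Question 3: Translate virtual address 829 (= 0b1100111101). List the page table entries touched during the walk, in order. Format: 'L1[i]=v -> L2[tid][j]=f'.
vaddr = 829 = 0b1100111101
Split: l1_idx=6, l2_idx=1, offset=29

Answer: L1[6]=0 -> L2[0][1]=15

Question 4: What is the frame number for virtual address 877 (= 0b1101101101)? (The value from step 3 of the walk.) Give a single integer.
Answer: 13

Derivation:
vaddr = 877: l1_idx=6, l2_idx=3
L1[6] = 0; L2[0][3] = 13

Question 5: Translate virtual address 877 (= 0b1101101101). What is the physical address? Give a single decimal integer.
vaddr = 877 = 0b1101101101
Split: l1_idx=6, l2_idx=3, offset=13
L1[6] = 0
L2[0][3] = 13
paddr = 13 * 32 + 13 = 429

Answer: 429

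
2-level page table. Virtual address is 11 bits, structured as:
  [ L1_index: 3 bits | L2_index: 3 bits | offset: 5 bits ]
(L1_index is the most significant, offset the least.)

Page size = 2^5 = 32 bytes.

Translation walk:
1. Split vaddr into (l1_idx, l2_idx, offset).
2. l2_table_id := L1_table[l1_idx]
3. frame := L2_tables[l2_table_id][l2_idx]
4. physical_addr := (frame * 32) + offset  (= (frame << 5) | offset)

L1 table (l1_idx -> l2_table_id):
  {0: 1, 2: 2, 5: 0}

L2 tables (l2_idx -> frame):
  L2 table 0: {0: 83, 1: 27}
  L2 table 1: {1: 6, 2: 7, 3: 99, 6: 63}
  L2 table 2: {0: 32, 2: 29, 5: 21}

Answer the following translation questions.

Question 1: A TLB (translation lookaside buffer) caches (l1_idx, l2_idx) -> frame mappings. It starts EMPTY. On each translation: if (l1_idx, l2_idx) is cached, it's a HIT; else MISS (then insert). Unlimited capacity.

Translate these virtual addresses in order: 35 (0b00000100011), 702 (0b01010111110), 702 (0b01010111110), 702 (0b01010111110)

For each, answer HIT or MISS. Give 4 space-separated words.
Answer: MISS MISS HIT HIT

Derivation:
vaddr=35: (0,1) not in TLB -> MISS, insert
vaddr=702: (2,5) not in TLB -> MISS, insert
vaddr=702: (2,5) in TLB -> HIT
vaddr=702: (2,5) in TLB -> HIT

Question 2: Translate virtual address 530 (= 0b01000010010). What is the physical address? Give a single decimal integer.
vaddr = 530 = 0b01000010010
Split: l1_idx=2, l2_idx=0, offset=18
L1[2] = 2
L2[2][0] = 32
paddr = 32 * 32 + 18 = 1042

Answer: 1042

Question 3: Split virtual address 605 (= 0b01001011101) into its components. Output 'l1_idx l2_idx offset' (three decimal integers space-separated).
Answer: 2 2 29

Derivation:
vaddr = 605 = 0b01001011101
  top 3 bits -> l1_idx = 2
  next 3 bits -> l2_idx = 2
  bottom 5 bits -> offset = 29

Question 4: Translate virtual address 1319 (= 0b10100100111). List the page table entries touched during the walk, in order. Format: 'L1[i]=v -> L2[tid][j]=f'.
Answer: L1[5]=0 -> L2[0][1]=27

Derivation:
vaddr = 1319 = 0b10100100111
Split: l1_idx=5, l2_idx=1, offset=7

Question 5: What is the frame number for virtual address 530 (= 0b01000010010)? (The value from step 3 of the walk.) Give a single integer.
vaddr = 530: l1_idx=2, l2_idx=0
L1[2] = 2; L2[2][0] = 32

Answer: 32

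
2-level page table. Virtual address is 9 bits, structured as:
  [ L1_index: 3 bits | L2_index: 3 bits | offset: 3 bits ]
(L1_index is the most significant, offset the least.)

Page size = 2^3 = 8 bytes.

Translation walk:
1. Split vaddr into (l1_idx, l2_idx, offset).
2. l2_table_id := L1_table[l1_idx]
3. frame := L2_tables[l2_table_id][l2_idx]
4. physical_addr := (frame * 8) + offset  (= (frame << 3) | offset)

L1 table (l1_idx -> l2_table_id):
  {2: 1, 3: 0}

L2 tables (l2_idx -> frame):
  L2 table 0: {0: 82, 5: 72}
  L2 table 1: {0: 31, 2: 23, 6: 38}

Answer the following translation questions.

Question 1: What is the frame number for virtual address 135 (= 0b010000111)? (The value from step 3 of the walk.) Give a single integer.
vaddr = 135: l1_idx=2, l2_idx=0
L1[2] = 1; L2[1][0] = 31

Answer: 31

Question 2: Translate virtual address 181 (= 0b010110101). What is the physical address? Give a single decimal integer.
vaddr = 181 = 0b010110101
Split: l1_idx=2, l2_idx=6, offset=5
L1[2] = 1
L2[1][6] = 38
paddr = 38 * 8 + 5 = 309

Answer: 309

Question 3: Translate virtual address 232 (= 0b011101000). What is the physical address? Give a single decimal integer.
Answer: 576

Derivation:
vaddr = 232 = 0b011101000
Split: l1_idx=3, l2_idx=5, offset=0
L1[3] = 0
L2[0][5] = 72
paddr = 72 * 8 + 0 = 576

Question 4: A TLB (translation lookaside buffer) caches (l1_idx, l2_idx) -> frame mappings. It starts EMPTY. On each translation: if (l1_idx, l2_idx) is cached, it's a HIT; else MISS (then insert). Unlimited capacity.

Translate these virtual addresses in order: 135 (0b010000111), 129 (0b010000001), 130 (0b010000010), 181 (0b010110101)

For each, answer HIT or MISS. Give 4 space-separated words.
vaddr=135: (2,0) not in TLB -> MISS, insert
vaddr=129: (2,0) in TLB -> HIT
vaddr=130: (2,0) in TLB -> HIT
vaddr=181: (2,6) not in TLB -> MISS, insert

Answer: MISS HIT HIT MISS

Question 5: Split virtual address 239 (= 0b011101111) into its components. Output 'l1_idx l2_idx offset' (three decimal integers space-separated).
Answer: 3 5 7

Derivation:
vaddr = 239 = 0b011101111
  top 3 bits -> l1_idx = 3
  next 3 bits -> l2_idx = 5
  bottom 3 bits -> offset = 7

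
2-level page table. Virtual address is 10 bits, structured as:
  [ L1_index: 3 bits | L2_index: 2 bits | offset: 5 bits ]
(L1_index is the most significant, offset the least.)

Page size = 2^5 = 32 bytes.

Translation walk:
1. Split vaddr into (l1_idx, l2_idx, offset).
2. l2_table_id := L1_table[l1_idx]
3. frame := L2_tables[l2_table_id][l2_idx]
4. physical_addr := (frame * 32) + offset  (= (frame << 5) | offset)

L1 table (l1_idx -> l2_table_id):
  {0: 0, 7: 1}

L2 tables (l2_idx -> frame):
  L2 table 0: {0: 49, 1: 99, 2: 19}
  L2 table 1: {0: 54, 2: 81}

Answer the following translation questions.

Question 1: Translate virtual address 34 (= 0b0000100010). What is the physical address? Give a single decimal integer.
Answer: 3170

Derivation:
vaddr = 34 = 0b0000100010
Split: l1_idx=0, l2_idx=1, offset=2
L1[0] = 0
L2[0][1] = 99
paddr = 99 * 32 + 2 = 3170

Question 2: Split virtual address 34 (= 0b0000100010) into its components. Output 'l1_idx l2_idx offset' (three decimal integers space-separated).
Answer: 0 1 2

Derivation:
vaddr = 34 = 0b0000100010
  top 3 bits -> l1_idx = 0
  next 2 bits -> l2_idx = 1
  bottom 5 bits -> offset = 2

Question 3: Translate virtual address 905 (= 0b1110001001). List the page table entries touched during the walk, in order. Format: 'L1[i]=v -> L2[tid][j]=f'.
vaddr = 905 = 0b1110001001
Split: l1_idx=7, l2_idx=0, offset=9

Answer: L1[7]=1 -> L2[1][0]=54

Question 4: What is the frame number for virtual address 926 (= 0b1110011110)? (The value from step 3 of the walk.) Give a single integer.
vaddr = 926: l1_idx=7, l2_idx=0
L1[7] = 1; L2[1][0] = 54

Answer: 54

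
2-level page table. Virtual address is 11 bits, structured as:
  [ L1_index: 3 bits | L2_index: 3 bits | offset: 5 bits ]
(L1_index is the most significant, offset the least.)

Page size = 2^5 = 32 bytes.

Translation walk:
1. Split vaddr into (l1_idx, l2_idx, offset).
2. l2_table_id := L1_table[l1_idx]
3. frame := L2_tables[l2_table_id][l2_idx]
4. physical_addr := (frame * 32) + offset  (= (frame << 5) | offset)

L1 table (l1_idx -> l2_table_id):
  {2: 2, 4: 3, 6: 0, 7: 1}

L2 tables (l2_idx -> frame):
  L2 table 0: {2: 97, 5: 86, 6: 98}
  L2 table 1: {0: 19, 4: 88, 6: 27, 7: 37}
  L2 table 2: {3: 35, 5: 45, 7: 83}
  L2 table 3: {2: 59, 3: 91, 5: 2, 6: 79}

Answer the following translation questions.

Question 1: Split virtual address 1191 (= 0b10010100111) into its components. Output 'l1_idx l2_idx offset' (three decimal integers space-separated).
vaddr = 1191 = 0b10010100111
  top 3 bits -> l1_idx = 4
  next 3 bits -> l2_idx = 5
  bottom 5 bits -> offset = 7

Answer: 4 5 7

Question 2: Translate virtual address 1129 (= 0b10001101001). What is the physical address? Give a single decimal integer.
vaddr = 1129 = 0b10001101001
Split: l1_idx=4, l2_idx=3, offset=9
L1[4] = 3
L2[3][3] = 91
paddr = 91 * 32 + 9 = 2921

Answer: 2921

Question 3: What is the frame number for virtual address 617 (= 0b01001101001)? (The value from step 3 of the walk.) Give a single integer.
vaddr = 617: l1_idx=2, l2_idx=3
L1[2] = 2; L2[2][3] = 35

Answer: 35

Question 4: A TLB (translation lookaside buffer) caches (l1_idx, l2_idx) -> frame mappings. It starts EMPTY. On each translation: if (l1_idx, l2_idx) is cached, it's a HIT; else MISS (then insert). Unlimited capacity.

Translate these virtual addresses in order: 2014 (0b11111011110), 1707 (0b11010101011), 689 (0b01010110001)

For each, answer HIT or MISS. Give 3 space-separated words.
Answer: MISS MISS MISS

Derivation:
vaddr=2014: (7,6) not in TLB -> MISS, insert
vaddr=1707: (6,5) not in TLB -> MISS, insert
vaddr=689: (2,5) not in TLB -> MISS, insert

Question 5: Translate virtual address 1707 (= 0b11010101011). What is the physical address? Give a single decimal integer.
Answer: 2763

Derivation:
vaddr = 1707 = 0b11010101011
Split: l1_idx=6, l2_idx=5, offset=11
L1[6] = 0
L2[0][5] = 86
paddr = 86 * 32 + 11 = 2763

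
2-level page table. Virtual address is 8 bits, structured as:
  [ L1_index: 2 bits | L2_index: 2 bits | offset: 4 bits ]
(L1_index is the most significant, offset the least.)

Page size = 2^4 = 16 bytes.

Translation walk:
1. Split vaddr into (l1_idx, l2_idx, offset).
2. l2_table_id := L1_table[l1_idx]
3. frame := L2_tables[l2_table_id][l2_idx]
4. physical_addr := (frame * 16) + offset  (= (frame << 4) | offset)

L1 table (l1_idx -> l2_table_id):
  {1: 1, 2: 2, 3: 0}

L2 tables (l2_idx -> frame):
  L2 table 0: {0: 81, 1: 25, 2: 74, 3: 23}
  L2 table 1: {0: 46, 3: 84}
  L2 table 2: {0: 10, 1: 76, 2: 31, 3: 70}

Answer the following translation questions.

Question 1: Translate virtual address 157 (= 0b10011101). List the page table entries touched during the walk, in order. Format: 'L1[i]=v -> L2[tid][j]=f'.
Answer: L1[2]=2 -> L2[2][1]=76

Derivation:
vaddr = 157 = 0b10011101
Split: l1_idx=2, l2_idx=1, offset=13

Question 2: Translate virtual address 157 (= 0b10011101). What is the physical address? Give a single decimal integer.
Answer: 1229

Derivation:
vaddr = 157 = 0b10011101
Split: l1_idx=2, l2_idx=1, offset=13
L1[2] = 2
L2[2][1] = 76
paddr = 76 * 16 + 13 = 1229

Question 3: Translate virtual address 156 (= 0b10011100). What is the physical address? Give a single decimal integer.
Answer: 1228

Derivation:
vaddr = 156 = 0b10011100
Split: l1_idx=2, l2_idx=1, offset=12
L1[2] = 2
L2[2][1] = 76
paddr = 76 * 16 + 12 = 1228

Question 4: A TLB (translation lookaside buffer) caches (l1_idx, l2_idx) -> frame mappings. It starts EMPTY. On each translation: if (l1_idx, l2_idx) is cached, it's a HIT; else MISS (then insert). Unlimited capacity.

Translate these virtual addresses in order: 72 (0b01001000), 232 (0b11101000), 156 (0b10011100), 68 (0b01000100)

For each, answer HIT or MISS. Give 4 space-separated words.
vaddr=72: (1,0) not in TLB -> MISS, insert
vaddr=232: (3,2) not in TLB -> MISS, insert
vaddr=156: (2,1) not in TLB -> MISS, insert
vaddr=68: (1,0) in TLB -> HIT

Answer: MISS MISS MISS HIT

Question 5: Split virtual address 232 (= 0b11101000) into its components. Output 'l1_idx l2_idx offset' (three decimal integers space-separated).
vaddr = 232 = 0b11101000
  top 2 bits -> l1_idx = 3
  next 2 bits -> l2_idx = 2
  bottom 4 bits -> offset = 8

Answer: 3 2 8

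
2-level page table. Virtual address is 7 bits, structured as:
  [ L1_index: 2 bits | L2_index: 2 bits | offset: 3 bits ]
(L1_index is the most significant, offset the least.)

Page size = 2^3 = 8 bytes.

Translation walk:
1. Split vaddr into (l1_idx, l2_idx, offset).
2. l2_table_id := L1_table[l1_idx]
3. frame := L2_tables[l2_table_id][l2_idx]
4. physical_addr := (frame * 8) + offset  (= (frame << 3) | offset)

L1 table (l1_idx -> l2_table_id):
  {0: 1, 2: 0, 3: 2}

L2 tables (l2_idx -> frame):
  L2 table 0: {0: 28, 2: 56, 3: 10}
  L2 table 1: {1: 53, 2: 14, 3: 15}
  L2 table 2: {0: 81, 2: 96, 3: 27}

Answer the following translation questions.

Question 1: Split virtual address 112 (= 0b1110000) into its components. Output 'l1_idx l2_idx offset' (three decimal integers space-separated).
vaddr = 112 = 0b1110000
  top 2 bits -> l1_idx = 3
  next 2 bits -> l2_idx = 2
  bottom 3 bits -> offset = 0

Answer: 3 2 0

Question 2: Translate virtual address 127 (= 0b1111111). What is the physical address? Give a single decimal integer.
vaddr = 127 = 0b1111111
Split: l1_idx=3, l2_idx=3, offset=7
L1[3] = 2
L2[2][3] = 27
paddr = 27 * 8 + 7 = 223

Answer: 223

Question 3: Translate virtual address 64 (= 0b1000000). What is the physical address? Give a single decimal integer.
Answer: 224

Derivation:
vaddr = 64 = 0b1000000
Split: l1_idx=2, l2_idx=0, offset=0
L1[2] = 0
L2[0][0] = 28
paddr = 28 * 8 + 0 = 224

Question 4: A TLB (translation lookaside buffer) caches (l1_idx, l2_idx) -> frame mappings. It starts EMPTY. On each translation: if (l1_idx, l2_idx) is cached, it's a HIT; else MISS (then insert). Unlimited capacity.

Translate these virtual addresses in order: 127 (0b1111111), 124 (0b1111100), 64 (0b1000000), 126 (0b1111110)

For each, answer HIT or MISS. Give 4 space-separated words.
vaddr=127: (3,3) not in TLB -> MISS, insert
vaddr=124: (3,3) in TLB -> HIT
vaddr=64: (2,0) not in TLB -> MISS, insert
vaddr=126: (3,3) in TLB -> HIT

Answer: MISS HIT MISS HIT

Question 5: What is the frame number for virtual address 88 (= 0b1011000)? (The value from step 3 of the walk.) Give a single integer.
Answer: 10

Derivation:
vaddr = 88: l1_idx=2, l2_idx=3
L1[2] = 0; L2[0][3] = 10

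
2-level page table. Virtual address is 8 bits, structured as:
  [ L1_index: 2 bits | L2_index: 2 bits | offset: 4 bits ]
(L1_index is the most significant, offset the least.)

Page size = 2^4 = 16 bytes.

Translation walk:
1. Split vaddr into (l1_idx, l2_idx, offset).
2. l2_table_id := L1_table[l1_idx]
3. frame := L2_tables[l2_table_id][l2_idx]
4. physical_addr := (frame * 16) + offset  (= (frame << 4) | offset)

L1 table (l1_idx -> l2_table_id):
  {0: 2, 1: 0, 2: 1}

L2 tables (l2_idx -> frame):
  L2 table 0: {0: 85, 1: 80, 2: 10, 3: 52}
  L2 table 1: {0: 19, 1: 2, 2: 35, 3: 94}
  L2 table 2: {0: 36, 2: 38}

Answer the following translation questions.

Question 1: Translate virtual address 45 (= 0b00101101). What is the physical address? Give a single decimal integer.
vaddr = 45 = 0b00101101
Split: l1_idx=0, l2_idx=2, offset=13
L1[0] = 2
L2[2][2] = 38
paddr = 38 * 16 + 13 = 621

Answer: 621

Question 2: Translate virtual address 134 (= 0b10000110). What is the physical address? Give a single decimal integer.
vaddr = 134 = 0b10000110
Split: l1_idx=2, l2_idx=0, offset=6
L1[2] = 1
L2[1][0] = 19
paddr = 19 * 16 + 6 = 310

Answer: 310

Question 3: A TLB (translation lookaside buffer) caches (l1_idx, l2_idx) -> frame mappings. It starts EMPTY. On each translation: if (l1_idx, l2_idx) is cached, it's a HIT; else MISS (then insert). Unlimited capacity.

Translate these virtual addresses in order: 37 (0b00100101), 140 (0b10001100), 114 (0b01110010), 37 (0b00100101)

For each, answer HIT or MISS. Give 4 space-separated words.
vaddr=37: (0,2) not in TLB -> MISS, insert
vaddr=140: (2,0) not in TLB -> MISS, insert
vaddr=114: (1,3) not in TLB -> MISS, insert
vaddr=37: (0,2) in TLB -> HIT

Answer: MISS MISS MISS HIT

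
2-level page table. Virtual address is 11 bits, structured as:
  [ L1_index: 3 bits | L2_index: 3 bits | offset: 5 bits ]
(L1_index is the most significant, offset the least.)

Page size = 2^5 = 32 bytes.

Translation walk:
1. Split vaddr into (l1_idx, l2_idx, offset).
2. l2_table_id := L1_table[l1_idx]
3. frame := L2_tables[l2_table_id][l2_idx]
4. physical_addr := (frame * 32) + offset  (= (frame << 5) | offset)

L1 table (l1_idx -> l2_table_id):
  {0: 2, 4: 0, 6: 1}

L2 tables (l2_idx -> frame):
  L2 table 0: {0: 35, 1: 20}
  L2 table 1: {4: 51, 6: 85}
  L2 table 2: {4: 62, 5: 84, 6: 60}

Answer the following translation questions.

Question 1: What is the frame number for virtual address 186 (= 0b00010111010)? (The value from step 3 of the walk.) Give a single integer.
vaddr = 186: l1_idx=0, l2_idx=5
L1[0] = 2; L2[2][5] = 84

Answer: 84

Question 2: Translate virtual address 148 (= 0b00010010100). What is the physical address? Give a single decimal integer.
Answer: 2004

Derivation:
vaddr = 148 = 0b00010010100
Split: l1_idx=0, l2_idx=4, offset=20
L1[0] = 2
L2[2][4] = 62
paddr = 62 * 32 + 20 = 2004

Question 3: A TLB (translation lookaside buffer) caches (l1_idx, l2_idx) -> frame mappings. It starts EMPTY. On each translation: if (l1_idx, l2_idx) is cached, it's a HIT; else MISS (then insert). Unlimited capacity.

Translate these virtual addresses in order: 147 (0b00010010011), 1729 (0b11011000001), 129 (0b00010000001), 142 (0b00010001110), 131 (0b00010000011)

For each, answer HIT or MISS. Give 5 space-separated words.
vaddr=147: (0,4) not in TLB -> MISS, insert
vaddr=1729: (6,6) not in TLB -> MISS, insert
vaddr=129: (0,4) in TLB -> HIT
vaddr=142: (0,4) in TLB -> HIT
vaddr=131: (0,4) in TLB -> HIT

Answer: MISS MISS HIT HIT HIT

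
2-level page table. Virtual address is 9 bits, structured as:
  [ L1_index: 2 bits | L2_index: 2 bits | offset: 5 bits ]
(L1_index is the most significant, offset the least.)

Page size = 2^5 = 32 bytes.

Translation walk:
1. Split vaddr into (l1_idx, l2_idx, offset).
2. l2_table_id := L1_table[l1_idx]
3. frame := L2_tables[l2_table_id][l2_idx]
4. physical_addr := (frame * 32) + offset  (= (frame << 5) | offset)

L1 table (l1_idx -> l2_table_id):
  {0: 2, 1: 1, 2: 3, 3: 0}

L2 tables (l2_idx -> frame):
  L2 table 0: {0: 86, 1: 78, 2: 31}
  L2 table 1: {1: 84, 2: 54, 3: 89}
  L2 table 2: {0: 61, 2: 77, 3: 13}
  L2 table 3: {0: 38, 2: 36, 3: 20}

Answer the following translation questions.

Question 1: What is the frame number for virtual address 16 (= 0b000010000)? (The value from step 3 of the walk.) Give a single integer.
Answer: 61

Derivation:
vaddr = 16: l1_idx=0, l2_idx=0
L1[0] = 2; L2[2][0] = 61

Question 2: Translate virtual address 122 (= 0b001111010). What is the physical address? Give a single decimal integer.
Answer: 442

Derivation:
vaddr = 122 = 0b001111010
Split: l1_idx=0, l2_idx=3, offset=26
L1[0] = 2
L2[2][3] = 13
paddr = 13 * 32 + 26 = 442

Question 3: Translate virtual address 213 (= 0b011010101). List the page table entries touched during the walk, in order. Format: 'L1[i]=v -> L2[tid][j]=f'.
vaddr = 213 = 0b011010101
Split: l1_idx=1, l2_idx=2, offset=21

Answer: L1[1]=1 -> L2[1][2]=54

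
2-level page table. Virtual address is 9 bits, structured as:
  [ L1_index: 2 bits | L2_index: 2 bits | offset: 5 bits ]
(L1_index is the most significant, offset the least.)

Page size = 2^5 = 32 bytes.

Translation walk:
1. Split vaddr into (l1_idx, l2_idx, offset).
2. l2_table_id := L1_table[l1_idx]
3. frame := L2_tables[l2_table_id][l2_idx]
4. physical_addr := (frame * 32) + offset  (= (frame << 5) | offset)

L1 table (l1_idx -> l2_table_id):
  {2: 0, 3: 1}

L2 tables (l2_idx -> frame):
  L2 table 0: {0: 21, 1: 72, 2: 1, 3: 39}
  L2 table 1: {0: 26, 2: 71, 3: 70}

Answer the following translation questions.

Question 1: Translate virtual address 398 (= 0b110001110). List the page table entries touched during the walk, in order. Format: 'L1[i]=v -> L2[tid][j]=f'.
Answer: L1[3]=1 -> L2[1][0]=26

Derivation:
vaddr = 398 = 0b110001110
Split: l1_idx=3, l2_idx=0, offset=14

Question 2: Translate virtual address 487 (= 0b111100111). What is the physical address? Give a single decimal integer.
Answer: 2247

Derivation:
vaddr = 487 = 0b111100111
Split: l1_idx=3, l2_idx=3, offset=7
L1[3] = 1
L2[1][3] = 70
paddr = 70 * 32 + 7 = 2247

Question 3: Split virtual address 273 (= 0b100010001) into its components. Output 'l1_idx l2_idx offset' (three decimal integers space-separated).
vaddr = 273 = 0b100010001
  top 2 bits -> l1_idx = 2
  next 2 bits -> l2_idx = 0
  bottom 5 bits -> offset = 17

Answer: 2 0 17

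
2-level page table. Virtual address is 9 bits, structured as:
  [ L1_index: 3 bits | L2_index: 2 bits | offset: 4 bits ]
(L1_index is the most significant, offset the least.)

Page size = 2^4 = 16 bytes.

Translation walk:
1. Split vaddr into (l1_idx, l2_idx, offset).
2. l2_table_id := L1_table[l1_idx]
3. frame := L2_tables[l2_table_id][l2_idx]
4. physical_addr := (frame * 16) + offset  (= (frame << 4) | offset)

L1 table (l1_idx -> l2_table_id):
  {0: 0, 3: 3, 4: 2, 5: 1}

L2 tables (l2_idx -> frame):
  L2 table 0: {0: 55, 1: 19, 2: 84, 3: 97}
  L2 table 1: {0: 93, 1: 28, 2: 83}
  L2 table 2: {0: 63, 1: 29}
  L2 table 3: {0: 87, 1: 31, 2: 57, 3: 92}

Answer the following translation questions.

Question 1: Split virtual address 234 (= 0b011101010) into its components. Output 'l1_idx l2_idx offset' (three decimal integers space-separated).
Answer: 3 2 10

Derivation:
vaddr = 234 = 0b011101010
  top 3 bits -> l1_idx = 3
  next 2 bits -> l2_idx = 2
  bottom 4 bits -> offset = 10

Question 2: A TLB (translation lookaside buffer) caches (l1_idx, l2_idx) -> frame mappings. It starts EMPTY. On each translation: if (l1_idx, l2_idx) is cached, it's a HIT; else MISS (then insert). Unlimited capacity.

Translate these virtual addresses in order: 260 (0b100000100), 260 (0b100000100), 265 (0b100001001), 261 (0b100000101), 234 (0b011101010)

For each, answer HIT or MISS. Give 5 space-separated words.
Answer: MISS HIT HIT HIT MISS

Derivation:
vaddr=260: (4,0) not in TLB -> MISS, insert
vaddr=260: (4,0) in TLB -> HIT
vaddr=265: (4,0) in TLB -> HIT
vaddr=261: (4,0) in TLB -> HIT
vaddr=234: (3,2) not in TLB -> MISS, insert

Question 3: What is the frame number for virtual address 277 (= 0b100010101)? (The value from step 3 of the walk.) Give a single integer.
Answer: 29

Derivation:
vaddr = 277: l1_idx=4, l2_idx=1
L1[4] = 2; L2[2][1] = 29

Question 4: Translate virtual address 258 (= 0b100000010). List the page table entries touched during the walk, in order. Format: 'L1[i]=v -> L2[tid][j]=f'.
Answer: L1[4]=2 -> L2[2][0]=63

Derivation:
vaddr = 258 = 0b100000010
Split: l1_idx=4, l2_idx=0, offset=2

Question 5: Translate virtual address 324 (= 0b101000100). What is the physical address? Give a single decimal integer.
Answer: 1492

Derivation:
vaddr = 324 = 0b101000100
Split: l1_idx=5, l2_idx=0, offset=4
L1[5] = 1
L2[1][0] = 93
paddr = 93 * 16 + 4 = 1492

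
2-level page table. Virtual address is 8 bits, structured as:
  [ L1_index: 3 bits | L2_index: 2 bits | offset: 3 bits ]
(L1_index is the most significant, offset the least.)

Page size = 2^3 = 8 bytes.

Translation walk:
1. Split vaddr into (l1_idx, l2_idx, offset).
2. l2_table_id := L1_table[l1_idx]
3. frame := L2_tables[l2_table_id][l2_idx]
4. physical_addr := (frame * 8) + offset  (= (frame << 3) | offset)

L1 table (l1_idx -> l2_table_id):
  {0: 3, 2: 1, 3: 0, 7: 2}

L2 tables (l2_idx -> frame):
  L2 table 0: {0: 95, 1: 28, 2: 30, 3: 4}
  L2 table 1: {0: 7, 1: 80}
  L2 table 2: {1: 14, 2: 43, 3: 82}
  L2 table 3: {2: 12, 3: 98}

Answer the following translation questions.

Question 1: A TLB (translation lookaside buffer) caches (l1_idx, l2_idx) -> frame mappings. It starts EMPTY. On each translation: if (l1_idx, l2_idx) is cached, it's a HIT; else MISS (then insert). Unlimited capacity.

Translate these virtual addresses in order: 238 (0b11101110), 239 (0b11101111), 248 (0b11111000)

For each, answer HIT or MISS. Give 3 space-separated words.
Answer: MISS HIT MISS

Derivation:
vaddr=238: (7,1) not in TLB -> MISS, insert
vaddr=239: (7,1) in TLB -> HIT
vaddr=248: (7,3) not in TLB -> MISS, insert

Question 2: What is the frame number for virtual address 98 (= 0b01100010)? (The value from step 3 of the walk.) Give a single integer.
vaddr = 98: l1_idx=3, l2_idx=0
L1[3] = 0; L2[0][0] = 95

Answer: 95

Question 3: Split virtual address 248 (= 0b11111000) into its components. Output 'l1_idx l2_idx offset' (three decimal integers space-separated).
vaddr = 248 = 0b11111000
  top 3 bits -> l1_idx = 7
  next 2 bits -> l2_idx = 3
  bottom 3 bits -> offset = 0

Answer: 7 3 0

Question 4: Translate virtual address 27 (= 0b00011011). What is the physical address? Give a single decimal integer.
vaddr = 27 = 0b00011011
Split: l1_idx=0, l2_idx=3, offset=3
L1[0] = 3
L2[3][3] = 98
paddr = 98 * 8 + 3 = 787

Answer: 787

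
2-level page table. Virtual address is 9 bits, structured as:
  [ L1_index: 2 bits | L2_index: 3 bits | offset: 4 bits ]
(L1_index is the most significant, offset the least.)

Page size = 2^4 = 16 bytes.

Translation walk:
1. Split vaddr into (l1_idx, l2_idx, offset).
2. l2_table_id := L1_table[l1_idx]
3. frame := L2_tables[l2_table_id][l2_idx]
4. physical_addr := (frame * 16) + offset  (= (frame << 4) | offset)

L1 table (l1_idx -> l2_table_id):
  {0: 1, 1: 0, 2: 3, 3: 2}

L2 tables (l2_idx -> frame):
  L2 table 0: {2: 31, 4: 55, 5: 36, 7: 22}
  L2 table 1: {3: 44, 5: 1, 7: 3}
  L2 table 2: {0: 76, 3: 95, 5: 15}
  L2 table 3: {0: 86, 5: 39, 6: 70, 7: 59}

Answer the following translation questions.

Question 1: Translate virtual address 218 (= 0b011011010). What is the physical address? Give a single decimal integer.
vaddr = 218 = 0b011011010
Split: l1_idx=1, l2_idx=5, offset=10
L1[1] = 0
L2[0][5] = 36
paddr = 36 * 16 + 10 = 586

Answer: 586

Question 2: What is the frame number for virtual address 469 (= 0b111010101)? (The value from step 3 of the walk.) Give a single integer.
vaddr = 469: l1_idx=3, l2_idx=5
L1[3] = 2; L2[2][5] = 15

Answer: 15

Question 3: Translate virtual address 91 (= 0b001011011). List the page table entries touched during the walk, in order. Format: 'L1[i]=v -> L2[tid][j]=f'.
vaddr = 91 = 0b001011011
Split: l1_idx=0, l2_idx=5, offset=11

Answer: L1[0]=1 -> L2[1][5]=1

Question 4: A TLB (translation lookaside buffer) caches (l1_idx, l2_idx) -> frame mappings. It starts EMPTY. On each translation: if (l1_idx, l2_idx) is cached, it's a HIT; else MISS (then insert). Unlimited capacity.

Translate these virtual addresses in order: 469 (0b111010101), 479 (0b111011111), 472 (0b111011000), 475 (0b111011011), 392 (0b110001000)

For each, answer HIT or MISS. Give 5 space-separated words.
Answer: MISS HIT HIT HIT MISS

Derivation:
vaddr=469: (3,5) not in TLB -> MISS, insert
vaddr=479: (3,5) in TLB -> HIT
vaddr=472: (3,5) in TLB -> HIT
vaddr=475: (3,5) in TLB -> HIT
vaddr=392: (3,0) not in TLB -> MISS, insert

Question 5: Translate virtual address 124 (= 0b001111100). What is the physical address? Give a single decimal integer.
Answer: 60

Derivation:
vaddr = 124 = 0b001111100
Split: l1_idx=0, l2_idx=7, offset=12
L1[0] = 1
L2[1][7] = 3
paddr = 3 * 16 + 12 = 60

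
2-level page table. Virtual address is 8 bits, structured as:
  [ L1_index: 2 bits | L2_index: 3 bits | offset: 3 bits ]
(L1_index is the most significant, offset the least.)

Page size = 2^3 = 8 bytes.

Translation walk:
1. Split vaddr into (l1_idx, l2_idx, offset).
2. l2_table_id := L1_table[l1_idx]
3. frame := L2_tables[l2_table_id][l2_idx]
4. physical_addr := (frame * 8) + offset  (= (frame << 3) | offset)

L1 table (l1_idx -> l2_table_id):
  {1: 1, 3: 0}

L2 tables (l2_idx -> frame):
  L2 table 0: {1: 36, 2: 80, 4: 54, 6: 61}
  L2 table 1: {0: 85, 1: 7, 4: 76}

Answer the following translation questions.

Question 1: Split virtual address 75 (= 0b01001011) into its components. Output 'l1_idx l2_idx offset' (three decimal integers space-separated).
vaddr = 75 = 0b01001011
  top 2 bits -> l1_idx = 1
  next 3 bits -> l2_idx = 1
  bottom 3 bits -> offset = 3

Answer: 1 1 3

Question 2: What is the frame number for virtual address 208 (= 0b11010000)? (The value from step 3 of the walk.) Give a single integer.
vaddr = 208: l1_idx=3, l2_idx=2
L1[3] = 0; L2[0][2] = 80

Answer: 80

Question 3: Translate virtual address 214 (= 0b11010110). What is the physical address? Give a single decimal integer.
vaddr = 214 = 0b11010110
Split: l1_idx=3, l2_idx=2, offset=6
L1[3] = 0
L2[0][2] = 80
paddr = 80 * 8 + 6 = 646

Answer: 646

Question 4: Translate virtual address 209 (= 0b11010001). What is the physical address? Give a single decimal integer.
vaddr = 209 = 0b11010001
Split: l1_idx=3, l2_idx=2, offset=1
L1[3] = 0
L2[0][2] = 80
paddr = 80 * 8 + 1 = 641

Answer: 641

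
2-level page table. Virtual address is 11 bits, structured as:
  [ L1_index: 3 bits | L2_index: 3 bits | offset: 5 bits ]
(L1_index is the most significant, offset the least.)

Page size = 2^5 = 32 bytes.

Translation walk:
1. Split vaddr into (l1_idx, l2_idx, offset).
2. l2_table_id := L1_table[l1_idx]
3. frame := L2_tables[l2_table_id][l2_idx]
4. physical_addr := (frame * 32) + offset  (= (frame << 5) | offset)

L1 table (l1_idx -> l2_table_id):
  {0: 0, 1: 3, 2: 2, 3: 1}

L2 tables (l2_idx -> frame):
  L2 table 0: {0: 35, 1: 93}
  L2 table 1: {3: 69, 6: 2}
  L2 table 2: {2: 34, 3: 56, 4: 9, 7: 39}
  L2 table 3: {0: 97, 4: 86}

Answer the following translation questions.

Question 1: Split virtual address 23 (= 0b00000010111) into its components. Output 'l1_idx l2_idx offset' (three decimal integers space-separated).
Answer: 0 0 23

Derivation:
vaddr = 23 = 0b00000010111
  top 3 bits -> l1_idx = 0
  next 3 bits -> l2_idx = 0
  bottom 5 bits -> offset = 23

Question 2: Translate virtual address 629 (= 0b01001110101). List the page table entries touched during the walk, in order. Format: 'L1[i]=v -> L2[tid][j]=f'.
vaddr = 629 = 0b01001110101
Split: l1_idx=2, l2_idx=3, offset=21

Answer: L1[2]=2 -> L2[2][3]=56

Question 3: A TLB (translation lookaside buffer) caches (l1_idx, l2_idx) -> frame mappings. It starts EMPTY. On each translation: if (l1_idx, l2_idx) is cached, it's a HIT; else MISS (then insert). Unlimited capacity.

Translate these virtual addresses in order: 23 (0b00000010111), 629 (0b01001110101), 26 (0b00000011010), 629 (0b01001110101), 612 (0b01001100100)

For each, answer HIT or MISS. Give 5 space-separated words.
vaddr=23: (0,0) not in TLB -> MISS, insert
vaddr=629: (2,3) not in TLB -> MISS, insert
vaddr=26: (0,0) in TLB -> HIT
vaddr=629: (2,3) in TLB -> HIT
vaddr=612: (2,3) in TLB -> HIT

Answer: MISS MISS HIT HIT HIT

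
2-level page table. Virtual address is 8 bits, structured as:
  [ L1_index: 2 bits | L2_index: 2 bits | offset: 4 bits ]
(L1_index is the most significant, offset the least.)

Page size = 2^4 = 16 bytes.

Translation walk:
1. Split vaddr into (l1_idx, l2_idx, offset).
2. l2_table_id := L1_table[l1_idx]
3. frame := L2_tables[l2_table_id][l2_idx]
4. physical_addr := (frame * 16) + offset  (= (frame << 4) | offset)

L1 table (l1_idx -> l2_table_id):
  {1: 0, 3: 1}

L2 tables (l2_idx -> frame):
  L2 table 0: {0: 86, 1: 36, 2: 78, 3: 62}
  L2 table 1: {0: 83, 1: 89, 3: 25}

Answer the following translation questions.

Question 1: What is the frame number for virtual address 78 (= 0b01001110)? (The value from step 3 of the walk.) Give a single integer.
Answer: 86

Derivation:
vaddr = 78: l1_idx=1, l2_idx=0
L1[1] = 0; L2[0][0] = 86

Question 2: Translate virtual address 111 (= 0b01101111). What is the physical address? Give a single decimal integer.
Answer: 1263

Derivation:
vaddr = 111 = 0b01101111
Split: l1_idx=1, l2_idx=2, offset=15
L1[1] = 0
L2[0][2] = 78
paddr = 78 * 16 + 15 = 1263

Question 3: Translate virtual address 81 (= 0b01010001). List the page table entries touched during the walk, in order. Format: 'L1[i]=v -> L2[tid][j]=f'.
Answer: L1[1]=0 -> L2[0][1]=36

Derivation:
vaddr = 81 = 0b01010001
Split: l1_idx=1, l2_idx=1, offset=1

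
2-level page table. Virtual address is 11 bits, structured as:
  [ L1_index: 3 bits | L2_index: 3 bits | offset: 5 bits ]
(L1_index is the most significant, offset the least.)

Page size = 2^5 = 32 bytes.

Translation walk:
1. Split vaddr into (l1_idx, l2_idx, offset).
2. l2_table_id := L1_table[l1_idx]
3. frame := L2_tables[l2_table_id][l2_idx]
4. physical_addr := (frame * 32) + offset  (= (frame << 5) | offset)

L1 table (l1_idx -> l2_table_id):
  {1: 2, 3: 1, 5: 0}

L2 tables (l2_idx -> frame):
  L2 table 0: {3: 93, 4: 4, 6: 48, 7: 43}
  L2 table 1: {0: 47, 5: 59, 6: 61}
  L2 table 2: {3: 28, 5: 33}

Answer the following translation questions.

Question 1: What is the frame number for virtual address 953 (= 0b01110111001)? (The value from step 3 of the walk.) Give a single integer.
Answer: 59

Derivation:
vaddr = 953: l1_idx=3, l2_idx=5
L1[3] = 1; L2[1][5] = 59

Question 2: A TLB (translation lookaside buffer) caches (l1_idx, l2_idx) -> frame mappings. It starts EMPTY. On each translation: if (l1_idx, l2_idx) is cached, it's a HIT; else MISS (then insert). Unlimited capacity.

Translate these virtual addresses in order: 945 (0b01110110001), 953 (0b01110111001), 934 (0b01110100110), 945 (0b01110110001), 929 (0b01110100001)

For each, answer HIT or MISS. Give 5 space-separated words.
Answer: MISS HIT HIT HIT HIT

Derivation:
vaddr=945: (3,5) not in TLB -> MISS, insert
vaddr=953: (3,5) in TLB -> HIT
vaddr=934: (3,5) in TLB -> HIT
vaddr=945: (3,5) in TLB -> HIT
vaddr=929: (3,5) in TLB -> HIT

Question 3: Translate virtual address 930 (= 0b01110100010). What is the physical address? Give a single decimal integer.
vaddr = 930 = 0b01110100010
Split: l1_idx=3, l2_idx=5, offset=2
L1[3] = 1
L2[1][5] = 59
paddr = 59 * 32 + 2 = 1890

Answer: 1890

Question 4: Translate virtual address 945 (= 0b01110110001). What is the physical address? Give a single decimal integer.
Answer: 1905

Derivation:
vaddr = 945 = 0b01110110001
Split: l1_idx=3, l2_idx=5, offset=17
L1[3] = 1
L2[1][5] = 59
paddr = 59 * 32 + 17 = 1905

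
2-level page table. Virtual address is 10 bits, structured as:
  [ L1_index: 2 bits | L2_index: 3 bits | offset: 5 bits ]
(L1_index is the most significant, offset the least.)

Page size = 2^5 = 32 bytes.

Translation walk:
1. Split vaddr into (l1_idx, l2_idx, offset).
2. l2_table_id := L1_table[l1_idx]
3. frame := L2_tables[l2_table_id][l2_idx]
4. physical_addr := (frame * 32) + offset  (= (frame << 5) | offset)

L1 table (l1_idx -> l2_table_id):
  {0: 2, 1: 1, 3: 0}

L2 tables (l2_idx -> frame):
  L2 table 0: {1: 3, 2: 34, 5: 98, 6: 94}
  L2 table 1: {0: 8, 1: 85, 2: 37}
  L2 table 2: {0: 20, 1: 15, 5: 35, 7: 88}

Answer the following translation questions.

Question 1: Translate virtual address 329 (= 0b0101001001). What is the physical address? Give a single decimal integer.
vaddr = 329 = 0b0101001001
Split: l1_idx=1, l2_idx=2, offset=9
L1[1] = 1
L2[1][2] = 37
paddr = 37 * 32 + 9 = 1193

Answer: 1193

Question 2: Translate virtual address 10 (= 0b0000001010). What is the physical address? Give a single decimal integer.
Answer: 650

Derivation:
vaddr = 10 = 0b0000001010
Split: l1_idx=0, l2_idx=0, offset=10
L1[0] = 2
L2[2][0] = 20
paddr = 20 * 32 + 10 = 650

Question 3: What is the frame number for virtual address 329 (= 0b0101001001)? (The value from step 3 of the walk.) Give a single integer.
Answer: 37

Derivation:
vaddr = 329: l1_idx=1, l2_idx=2
L1[1] = 1; L2[1][2] = 37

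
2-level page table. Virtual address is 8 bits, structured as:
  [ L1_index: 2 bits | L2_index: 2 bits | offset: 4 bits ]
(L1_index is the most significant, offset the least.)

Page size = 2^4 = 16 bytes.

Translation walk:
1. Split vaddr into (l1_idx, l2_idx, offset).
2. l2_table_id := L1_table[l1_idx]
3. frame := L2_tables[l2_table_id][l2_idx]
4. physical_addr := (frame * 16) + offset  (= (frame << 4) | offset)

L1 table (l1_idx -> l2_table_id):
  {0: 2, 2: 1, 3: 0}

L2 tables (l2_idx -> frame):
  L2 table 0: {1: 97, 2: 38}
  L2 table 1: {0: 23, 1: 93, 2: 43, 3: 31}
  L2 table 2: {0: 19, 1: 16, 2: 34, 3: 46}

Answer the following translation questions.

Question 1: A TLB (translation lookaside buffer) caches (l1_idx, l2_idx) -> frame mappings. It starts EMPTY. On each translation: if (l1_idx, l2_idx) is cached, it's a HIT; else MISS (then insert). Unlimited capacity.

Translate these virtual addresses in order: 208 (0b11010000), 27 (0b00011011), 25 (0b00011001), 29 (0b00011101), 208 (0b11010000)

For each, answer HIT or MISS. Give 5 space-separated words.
Answer: MISS MISS HIT HIT HIT

Derivation:
vaddr=208: (3,1) not in TLB -> MISS, insert
vaddr=27: (0,1) not in TLB -> MISS, insert
vaddr=25: (0,1) in TLB -> HIT
vaddr=29: (0,1) in TLB -> HIT
vaddr=208: (3,1) in TLB -> HIT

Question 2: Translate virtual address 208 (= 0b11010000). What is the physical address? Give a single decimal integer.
vaddr = 208 = 0b11010000
Split: l1_idx=3, l2_idx=1, offset=0
L1[3] = 0
L2[0][1] = 97
paddr = 97 * 16 + 0 = 1552

Answer: 1552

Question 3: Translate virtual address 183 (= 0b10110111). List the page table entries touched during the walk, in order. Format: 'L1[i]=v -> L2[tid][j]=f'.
vaddr = 183 = 0b10110111
Split: l1_idx=2, l2_idx=3, offset=7

Answer: L1[2]=1 -> L2[1][3]=31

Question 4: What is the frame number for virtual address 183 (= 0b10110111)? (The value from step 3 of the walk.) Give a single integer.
vaddr = 183: l1_idx=2, l2_idx=3
L1[2] = 1; L2[1][3] = 31

Answer: 31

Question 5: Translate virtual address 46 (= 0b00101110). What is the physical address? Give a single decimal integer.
vaddr = 46 = 0b00101110
Split: l1_idx=0, l2_idx=2, offset=14
L1[0] = 2
L2[2][2] = 34
paddr = 34 * 16 + 14 = 558

Answer: 558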